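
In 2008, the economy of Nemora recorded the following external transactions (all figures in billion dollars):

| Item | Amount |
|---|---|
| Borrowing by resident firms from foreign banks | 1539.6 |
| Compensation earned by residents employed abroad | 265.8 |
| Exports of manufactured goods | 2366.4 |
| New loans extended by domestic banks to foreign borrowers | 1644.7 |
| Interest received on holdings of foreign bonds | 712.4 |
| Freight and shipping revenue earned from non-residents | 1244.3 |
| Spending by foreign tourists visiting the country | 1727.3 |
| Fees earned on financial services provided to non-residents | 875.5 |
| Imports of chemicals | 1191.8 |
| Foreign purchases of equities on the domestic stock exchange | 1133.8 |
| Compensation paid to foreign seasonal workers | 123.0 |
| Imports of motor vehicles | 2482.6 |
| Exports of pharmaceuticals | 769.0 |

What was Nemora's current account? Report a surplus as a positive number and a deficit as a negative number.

Goods: 2366.4 + 769.0 - 1191.8 - 2482.6 = -539.0
Services: 1727.3 + 875.5 + 1244.3 = 3847.1
Primary income: 712.4 - 123.0 + 265.8 = 855.2
Current account = (-539.0) + 3847.1 + 855.2 = 4163.3
(Excluded from the current account — financial account: borrowing by resident firms from foreign banks 1539.6, new loans extended by domestic banks to foreign borrowers 1644.7, foreign purchases of equities on the domestic stock exchange 1133.8.)

4163.3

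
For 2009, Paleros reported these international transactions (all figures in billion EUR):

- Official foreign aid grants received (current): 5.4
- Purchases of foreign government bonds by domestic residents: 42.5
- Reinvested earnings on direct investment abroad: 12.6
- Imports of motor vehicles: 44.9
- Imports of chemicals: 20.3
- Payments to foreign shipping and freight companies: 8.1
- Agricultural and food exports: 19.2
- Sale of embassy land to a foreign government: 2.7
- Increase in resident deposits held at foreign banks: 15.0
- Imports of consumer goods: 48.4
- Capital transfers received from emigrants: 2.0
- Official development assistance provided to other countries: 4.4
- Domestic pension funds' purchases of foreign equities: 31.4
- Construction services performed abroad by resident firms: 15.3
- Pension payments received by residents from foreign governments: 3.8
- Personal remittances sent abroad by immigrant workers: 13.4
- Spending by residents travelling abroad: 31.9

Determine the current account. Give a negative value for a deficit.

-115.1

Goods: 19.2 - 20.3 - 48.4 - 44.9 = -94.4
Services: 15.3 - 8.1 - 31.9 = -24.7
Primary income: 12.6
Secondary income: 5.4 - 13.4 + 3.8 - 4.4 = -8.6
Current account = (-94.4) + (-24.7) + 12.6 + (-8.6) = -115.1
(Excluded from the current account — financial account: purchases of foreign government bonds by domestic residents 42.5, increase in resident deposits held at foreign banks 15.0, domestic pension funds' purchases of foreign equities 31.4; capital account: sale of embassy land to a foreign government 2.7, capital transfers received from emigrants 2.0.)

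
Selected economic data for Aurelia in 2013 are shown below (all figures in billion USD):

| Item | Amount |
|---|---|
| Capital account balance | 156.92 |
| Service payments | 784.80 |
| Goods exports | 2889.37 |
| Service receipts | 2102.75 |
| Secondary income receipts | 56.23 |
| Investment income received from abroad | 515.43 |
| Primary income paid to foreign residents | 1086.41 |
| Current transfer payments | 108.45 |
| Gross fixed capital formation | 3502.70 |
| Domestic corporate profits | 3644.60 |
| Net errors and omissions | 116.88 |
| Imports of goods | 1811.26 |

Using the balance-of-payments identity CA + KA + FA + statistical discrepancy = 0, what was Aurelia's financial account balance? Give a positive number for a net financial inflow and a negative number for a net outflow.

Goods balance = 2889.37 - 1811.26 = 1078.11
Services balance = 2102.75 - 784.80 = 1317.95
Trade balance (goods + services) = 1078.11 + 1317.95 = 2396.06
Net primary income = 515.43 - 1086.41 = -570.98
Net secondary income = 56.23 - 108.45 = -52.22
Current account = 2396.06 + (-570.98) + (-52.22) = 1772.86
Financial account = -(1772.86 + 156.92 + 116.88) = -2046.66

-2046.66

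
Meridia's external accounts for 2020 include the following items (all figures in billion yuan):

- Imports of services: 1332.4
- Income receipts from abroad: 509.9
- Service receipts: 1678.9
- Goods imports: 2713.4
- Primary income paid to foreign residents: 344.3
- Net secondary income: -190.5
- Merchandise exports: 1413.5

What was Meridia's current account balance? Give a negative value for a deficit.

Goods balance = 1413.5 - 2713.4 = -1299.9
Services balance = 1678.9 - 1332.4 = 346.5
Trade balance (goods + services) = -1299.9 + 346.5 = -953.4
Net primary income = 509.9 - 344.3 = 165.6
Net secondary income = -190.5
Current account = -953.4 + 165.6 + (-190.5) = -978.3

-978.3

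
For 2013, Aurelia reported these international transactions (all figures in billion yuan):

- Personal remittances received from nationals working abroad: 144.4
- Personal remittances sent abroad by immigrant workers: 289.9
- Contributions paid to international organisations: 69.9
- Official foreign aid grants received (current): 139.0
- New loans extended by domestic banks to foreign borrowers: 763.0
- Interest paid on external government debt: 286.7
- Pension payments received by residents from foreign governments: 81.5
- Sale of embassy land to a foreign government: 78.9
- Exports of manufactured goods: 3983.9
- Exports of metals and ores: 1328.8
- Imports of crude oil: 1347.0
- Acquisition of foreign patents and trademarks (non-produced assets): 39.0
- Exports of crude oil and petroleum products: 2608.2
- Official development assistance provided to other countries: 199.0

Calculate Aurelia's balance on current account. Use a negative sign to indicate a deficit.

Goods: 3983.9 - 1347.0 + 2608.2 + 1328.8 = 6573.9
Primary income: -286.7
Secondary income: -69.9 - 289.9 + 81.5 + 139.0 - 199.0 + 144.4 = -193.9
Current account = 6573.9 + (-286.7) + (-193.9) = 6093.3
(Excluded from the current account — financial account: new loans extended by domestic banks to foreign borrowers 763.0; capital account: sale of embassy land to a foreign government 78.9, acquisition of foreign patents and trademarks (non-produced assets) 39.0.)

6093.3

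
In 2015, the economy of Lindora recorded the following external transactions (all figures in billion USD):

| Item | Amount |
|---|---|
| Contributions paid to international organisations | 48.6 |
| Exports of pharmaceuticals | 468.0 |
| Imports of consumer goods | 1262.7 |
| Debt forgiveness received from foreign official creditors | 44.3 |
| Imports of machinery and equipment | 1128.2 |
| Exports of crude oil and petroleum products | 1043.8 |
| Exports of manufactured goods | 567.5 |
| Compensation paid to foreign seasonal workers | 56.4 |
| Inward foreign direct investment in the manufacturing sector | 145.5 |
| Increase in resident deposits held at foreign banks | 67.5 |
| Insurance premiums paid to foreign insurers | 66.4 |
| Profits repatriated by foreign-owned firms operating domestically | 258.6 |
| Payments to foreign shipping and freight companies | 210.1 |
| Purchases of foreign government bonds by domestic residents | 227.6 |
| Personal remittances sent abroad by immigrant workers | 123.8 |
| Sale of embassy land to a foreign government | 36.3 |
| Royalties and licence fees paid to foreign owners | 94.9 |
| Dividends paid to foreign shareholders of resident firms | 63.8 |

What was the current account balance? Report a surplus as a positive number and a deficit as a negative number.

-1234.2

Goods: 1043.8 + 567.5 - 1262.7 + 468.0 - 1128.2 = -311.6
Services: -66.4 - 210.1 - 94.9 = -371.4
Primary income: -63.8 - 258.6 - 56.4 = -378.8
Secondary income: -123.8 - 48.6 = -172.4
Current account = (-311.6) + (-371.4) + (-378.8) + (-172.4) = -1234.2
(Excluded from the current account — capital account: debt forgiveness received from foreign official creditors 44.3, sale of embassy land to a foreign government 36.3; financial account: inward foreign direct investment in the manufacturing sector 145.5, increase in resident deposits held at foreign banks 67.5, purchases of foreign government bonds by domestic residents 227.6.)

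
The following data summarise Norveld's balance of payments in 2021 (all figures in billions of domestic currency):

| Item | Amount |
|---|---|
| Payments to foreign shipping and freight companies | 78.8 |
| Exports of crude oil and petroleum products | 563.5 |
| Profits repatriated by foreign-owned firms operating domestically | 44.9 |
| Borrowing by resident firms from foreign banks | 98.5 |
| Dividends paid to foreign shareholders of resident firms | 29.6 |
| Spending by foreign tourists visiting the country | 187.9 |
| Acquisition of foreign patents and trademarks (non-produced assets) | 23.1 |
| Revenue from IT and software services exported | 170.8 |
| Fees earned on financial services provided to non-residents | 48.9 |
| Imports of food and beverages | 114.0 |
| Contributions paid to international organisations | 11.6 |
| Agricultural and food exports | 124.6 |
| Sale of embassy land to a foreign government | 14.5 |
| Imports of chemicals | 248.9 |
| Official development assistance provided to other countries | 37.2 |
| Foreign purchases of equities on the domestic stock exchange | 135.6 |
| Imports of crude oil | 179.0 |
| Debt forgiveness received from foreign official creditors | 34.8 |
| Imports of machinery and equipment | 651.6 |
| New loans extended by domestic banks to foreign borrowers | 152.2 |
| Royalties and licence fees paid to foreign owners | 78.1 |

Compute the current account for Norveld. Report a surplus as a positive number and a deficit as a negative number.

Goods: 563.5 - 179.0 - 114.0 - 248.9 + 124.6 - 651.6 = -505.4
Services: -78.1 + 187.9 + 170.8 - 78.8 + 48.9 = 250.7
Primary income: -29.6 - 44.9 = -74.5
Secondary income: -11.6 - 37.2 = -48.8
Current account = (-505.4) + 250.7 + (-74.5) + (-48.8) = -378.0
(Excluded from the current account — financial account: borrowing by resident firms from foreign banks 98.5, foreign purchases of equities on the domestic stock exchange 135.6, new loans extended by domestic banks to foreign borrowers 152.2; capital account: acquisition of foreign patents and trademarks (non-produced assets) 23.1, sale of embassy land to a foreign government 14.5, debt forgiveness received from foreign official creditors 34.8.)

-378.0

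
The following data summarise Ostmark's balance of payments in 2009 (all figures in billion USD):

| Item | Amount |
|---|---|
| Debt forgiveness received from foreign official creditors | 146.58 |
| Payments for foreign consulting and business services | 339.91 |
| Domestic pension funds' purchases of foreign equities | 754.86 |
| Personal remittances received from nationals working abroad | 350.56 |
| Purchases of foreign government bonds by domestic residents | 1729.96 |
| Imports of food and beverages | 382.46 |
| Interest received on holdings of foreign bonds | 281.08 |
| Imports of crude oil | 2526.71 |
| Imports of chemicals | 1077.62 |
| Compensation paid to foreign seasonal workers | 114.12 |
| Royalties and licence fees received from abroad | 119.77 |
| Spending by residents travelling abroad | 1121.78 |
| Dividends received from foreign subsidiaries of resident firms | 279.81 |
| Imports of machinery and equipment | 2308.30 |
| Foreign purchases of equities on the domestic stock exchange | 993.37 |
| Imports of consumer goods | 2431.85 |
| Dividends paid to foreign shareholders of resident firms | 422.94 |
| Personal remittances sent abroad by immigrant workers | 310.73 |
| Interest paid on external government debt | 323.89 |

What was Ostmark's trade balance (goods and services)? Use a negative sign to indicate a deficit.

-10068.86

Goods: -2431.85 - 2308.30 - 2526.71 - 1077.62 - 382.46 = -8726.94
Services: -339.91 - 1121.78 + 119.77 = -1341.92
Trade balance = -8726.94 + (-1341.92) = -10068.86
(Excluded from the trade balance — capital account: debt forgiveness received from foreign official creditors 146.58; financial account: domestic pension funds' purchases of foreign equities 754.86, purchases of foreign government bonds by domestic residents 1729.96, foreign purchases of equities on the domestic stock exchange 993.37; secondary income: personal remittances received from nationals working abroad 350.56, personal remittances sent abroad by immigrant workers 310.73; primary income: interest received on holdings of foreign bonds 281.08, compensation paid to foreign seasonal workers 114.12, dividends received from foreign subsidiaries of resident firms 279.81, dividends paid to foreign shareholders of resident firms 422.94, interest paid on external government debt 323.89.)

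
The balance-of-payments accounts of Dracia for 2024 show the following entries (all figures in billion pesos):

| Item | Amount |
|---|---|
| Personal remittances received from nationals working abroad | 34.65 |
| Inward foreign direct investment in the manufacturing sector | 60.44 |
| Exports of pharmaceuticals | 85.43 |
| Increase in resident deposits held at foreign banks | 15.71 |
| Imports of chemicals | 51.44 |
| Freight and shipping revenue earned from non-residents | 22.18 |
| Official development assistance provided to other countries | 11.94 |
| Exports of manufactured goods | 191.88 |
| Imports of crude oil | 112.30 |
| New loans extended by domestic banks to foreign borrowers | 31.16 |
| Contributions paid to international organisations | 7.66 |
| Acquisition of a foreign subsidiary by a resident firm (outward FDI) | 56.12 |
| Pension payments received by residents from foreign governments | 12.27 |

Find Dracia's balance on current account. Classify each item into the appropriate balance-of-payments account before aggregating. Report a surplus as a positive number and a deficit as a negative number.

163.07

Goods: 191.88 + 85.43 - 112.30 - 51.44 = 113.57
Services: 22.18
Secondary income: -11.94 + 34.65 + 12.27 - 7.66 = 27.32
Current account = 113.57 + 22.18 + 27.32 = 163.07
(Excluded from the current account — financial account: inward foreign direct investment in the manufacturing sector 60.44, increase in resident deposits held at foreign banks 15.71, new loans extended by domestic banks to foreign borrowers 31.16, acquisition of a foreign subsidiary by a resident firm (outward FDI) 56.12.)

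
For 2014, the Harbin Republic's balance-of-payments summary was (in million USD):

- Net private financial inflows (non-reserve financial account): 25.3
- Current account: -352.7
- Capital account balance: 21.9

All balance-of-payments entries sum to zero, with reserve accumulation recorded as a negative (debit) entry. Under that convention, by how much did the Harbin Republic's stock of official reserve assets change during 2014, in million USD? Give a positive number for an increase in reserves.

-305.5

Official reserve transactions balance = -((-352.7) + 21.9 + 25.3) = 305.5
An accumulation of reserves is recorded as a debit (negative entry), so the change in the stock of reserves is the negative of that balance.
Change in official reserves = -(305.5) = -305.5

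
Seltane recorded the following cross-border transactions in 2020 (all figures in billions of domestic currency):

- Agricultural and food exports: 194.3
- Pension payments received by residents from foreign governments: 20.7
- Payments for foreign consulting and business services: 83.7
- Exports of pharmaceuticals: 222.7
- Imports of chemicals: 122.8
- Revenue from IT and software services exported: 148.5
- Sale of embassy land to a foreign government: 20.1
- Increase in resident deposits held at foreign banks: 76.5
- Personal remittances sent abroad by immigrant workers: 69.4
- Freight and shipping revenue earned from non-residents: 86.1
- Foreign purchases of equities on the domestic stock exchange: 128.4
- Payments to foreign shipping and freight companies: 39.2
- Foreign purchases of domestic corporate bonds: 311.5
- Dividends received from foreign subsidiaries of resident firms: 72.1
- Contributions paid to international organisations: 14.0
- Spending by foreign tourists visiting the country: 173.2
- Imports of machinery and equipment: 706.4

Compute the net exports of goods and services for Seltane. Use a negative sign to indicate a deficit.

-127.3

Goods: -706.4 - 122.8 + 222.7 + 194.3 = -412.2
Services: 86.1 - 83.7 - 39.2 + 148.5 + 173.2 = 284.9
Trade balance = -412.2 + 284.9 = -127.3
(Excluded from the trade balance — secondary income: pension payments received by residents from foreign governments 20.7, personal remittances sent abroad by immigrant workers 69.4, contributions paid to international organisations 14.0; capital account: sale of embassy land to a foreign government 20.1; financial account: increase in resident deposits held at foreign banks 76.5, foreign purchases of equities on the domestic stock exchange 128.4, foreign purchases of domestic corporate bonds 311.5; primary income: dividends received from foreign subsidiaries of resident firms 72.1.)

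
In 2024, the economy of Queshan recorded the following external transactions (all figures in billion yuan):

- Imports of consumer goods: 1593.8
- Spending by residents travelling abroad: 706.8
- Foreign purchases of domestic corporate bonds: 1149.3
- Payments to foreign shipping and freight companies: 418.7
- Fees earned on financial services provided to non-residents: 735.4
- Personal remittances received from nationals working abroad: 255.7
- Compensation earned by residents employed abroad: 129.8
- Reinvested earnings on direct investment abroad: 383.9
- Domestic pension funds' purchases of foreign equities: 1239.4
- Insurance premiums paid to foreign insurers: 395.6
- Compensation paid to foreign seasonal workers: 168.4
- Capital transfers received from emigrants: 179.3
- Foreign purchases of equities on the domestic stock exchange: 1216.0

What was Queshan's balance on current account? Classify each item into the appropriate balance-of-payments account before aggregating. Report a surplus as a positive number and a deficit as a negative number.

-1778.5

Goods: -1593.8
Services: -418.7 - 395.6 + 735.4 - 706.8 = -785.7
Primary income: 383.9 + 129.8 - 168.4 = 345.3
Secondary income: 255.7
Current account = (-1593.8) + (-785.7) + 345.3 + 255.7 = -1778.5
(Excluded from the current account — financial account: foreign purchases of domestic corporate bonds 1149.3, domestic pension funds' purchases of foreign equities 1239.4, foreign purchases of equities on the domestic stock exchange 1216.0; capital account: capital transfers received from emigrants 179.3.)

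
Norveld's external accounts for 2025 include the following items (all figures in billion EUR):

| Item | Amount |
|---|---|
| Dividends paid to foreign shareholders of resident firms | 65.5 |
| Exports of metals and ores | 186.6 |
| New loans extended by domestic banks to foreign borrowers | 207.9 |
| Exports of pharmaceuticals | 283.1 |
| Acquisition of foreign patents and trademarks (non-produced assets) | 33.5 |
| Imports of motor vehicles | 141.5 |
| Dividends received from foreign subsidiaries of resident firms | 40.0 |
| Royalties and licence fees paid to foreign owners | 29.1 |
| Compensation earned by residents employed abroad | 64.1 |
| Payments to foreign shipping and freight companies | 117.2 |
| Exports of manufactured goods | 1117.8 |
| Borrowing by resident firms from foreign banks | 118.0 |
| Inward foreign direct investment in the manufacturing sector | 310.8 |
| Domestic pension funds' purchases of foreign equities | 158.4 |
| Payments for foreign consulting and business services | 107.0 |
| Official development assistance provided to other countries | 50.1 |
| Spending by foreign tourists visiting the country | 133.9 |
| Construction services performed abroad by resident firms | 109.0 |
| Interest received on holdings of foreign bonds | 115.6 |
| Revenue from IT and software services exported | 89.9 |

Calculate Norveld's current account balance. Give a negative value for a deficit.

1629.6

Goods: -141.5 + 283.1 + 186.6 + 1117.8 = 1446.0
Services: -117.2 + 89.9 + 109.0 + 133.9 - 29.1 - 107.0 = 79.5
Primary income: 64.1 + 115.6 - 65.5 + 40.0 = 154.2
Secondary income: -50.1
Current account = 1446.0 + 79.5 + 154.2 + (-50.1) = 1629.6
(Excluded from the current account — financial account: new loans extended by domestic banks to foreign borrowers 207.9, borrowing by resident firms from foreign banks 118.0, inward foreign direct investment in the manufacturing sector 310.8, domestic pension funds' purchases of foreign equities 158.4; capital account: acquisition of foreign patents and trademarks (non-produced assets) 33.5.)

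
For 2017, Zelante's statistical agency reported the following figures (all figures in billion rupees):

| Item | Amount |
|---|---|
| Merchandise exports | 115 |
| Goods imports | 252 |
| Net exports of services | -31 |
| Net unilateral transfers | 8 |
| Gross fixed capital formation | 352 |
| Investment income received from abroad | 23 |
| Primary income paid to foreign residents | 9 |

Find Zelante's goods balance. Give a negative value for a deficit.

Goods balance = 115 - 252 = -137

-137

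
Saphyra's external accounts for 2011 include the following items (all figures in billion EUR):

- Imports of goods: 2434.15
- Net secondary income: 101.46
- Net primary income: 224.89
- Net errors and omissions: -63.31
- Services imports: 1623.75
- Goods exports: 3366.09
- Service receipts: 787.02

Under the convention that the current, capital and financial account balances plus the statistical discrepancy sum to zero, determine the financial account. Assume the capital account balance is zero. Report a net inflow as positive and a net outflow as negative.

-358.25

Goods balance = 3366.09 - 2434.15 = 931.94
Services balance = 787.02 - 1623.75 = -836.73
Trade balance (goods + services) = 931.94 + (-836.73) = 95.21
Net primary income = 224.89
Net secondary income = 101.46
Current account = 95.21 + 224.89 + 101.46 = 421.56
Financial account = -(421.56 + (-63.31)) = -358.25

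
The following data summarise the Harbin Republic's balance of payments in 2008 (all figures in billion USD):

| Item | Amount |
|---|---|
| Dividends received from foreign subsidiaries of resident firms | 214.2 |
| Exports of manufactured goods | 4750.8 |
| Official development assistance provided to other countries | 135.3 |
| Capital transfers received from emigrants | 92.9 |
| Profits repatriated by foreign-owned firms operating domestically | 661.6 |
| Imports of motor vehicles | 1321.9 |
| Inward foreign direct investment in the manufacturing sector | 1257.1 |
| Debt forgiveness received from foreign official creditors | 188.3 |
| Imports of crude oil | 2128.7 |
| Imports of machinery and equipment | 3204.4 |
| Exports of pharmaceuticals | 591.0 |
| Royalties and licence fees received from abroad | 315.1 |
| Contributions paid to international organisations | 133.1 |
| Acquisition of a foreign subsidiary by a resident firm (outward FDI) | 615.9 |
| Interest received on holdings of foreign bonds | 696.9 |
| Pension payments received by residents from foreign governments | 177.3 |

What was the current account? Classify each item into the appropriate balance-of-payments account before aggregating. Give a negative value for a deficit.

Goods: -3204.4 - 1321.9 + 4750.8 + 591.0 - 2128.7 = -1313.2
Services: 315.1
Primary income: 696.9 - 661.6 + 214.2 = 249.5
Secondary income: 177.3 - 133.1 - 135.3 = -91.1
Current account = (-1313.2) + 315.1 + 249.5 + (-91.1) = -839.7
(Excluded from the current account — capital account: capital transfers received from emigrants 92.9, debt forgiveness received from foreign official creditors 188.3; financial account: inward foreign direct investment in the manufacturing sector 1257.1, acquisition of a foreign subsidiary by a resident firm (outward FDI) 615.9.)

-839.7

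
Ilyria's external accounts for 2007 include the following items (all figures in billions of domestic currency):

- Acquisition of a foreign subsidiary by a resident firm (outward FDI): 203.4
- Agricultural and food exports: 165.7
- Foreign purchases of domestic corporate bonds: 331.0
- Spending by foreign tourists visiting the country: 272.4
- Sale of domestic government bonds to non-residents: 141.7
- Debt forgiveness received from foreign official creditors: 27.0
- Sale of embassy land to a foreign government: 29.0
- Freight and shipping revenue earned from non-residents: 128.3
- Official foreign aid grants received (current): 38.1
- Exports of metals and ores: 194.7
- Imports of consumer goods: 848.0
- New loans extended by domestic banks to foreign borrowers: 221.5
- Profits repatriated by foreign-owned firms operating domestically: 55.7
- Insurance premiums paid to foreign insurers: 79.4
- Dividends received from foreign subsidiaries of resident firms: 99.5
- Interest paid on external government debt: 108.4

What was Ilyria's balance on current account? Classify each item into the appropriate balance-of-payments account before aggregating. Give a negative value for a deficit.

-192.8

Goods: 165.7 + 194.7 - 848.0 = -487.6
Services: 272.4 - 79.4 + 128.3 = 321.3
Primary income: -108.4 - 55.7 + 99.5 = -64.6
Secondary income: 38.1
Current account = (-487.6) + 321.3 + (-64.6) + 38.1 = -192.8
(Excluded from the current account — financial account: acquisition of a foreign subsidiary by a resident firm (outward FDI) 203.4, foreign purchases of domestic corporate bonds 331.0, sale of domestic government bonds to non-residents 141.7, new loans extended by domestic banks to foreign borrowers 221.5; capital account: debt forgiveness received from foreign official creditors 27.0, sale of embassy land to a foreign government 29.0.)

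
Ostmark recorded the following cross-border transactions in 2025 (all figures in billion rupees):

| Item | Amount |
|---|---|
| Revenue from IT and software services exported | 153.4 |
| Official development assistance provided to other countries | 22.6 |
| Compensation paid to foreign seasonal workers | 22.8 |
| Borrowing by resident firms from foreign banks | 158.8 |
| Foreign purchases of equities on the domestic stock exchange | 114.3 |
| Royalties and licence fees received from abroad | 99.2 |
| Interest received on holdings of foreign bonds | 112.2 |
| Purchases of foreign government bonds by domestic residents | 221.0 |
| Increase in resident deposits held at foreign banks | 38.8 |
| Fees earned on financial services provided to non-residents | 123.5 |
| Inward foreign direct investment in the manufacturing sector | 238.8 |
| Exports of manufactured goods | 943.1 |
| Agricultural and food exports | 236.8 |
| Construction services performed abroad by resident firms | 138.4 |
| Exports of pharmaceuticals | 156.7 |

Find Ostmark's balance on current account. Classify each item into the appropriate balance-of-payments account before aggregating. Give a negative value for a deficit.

Goods: 156.7 + 236.8 + 943.1 = 1336.6
Services: 123.5 + 99.2 + 138.4 + 153.4 = 514.5
Primary income: 112.2 - 22.8 = 89.4
Secondary income: -22.6
Current account = 1336.6 + 514.5 + 89.4 + (-22.6) = 1917.9
(Excluded from the current account — financial account: borrowing by resident firms from foreign banks 158.8, foreign purchases of equities on the domestic stock exchange 114.3, purchases of foreign government bonds by domestic residents 221.0, increase in resident deposits held at foreign banks 38.8, inward foreign direct investment in the manufacturing sector 238.8.)

1917.9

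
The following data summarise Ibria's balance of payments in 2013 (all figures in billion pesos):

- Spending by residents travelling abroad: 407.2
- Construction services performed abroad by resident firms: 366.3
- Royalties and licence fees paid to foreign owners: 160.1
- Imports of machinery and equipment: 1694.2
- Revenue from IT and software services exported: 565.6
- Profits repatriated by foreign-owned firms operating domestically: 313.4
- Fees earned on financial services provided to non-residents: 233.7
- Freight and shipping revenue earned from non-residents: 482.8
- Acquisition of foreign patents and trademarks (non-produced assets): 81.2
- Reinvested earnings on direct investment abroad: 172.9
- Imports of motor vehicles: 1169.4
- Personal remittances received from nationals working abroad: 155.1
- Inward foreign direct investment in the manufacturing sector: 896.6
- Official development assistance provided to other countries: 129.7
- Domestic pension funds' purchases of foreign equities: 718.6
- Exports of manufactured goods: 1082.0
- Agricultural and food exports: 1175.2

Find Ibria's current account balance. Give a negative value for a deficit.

359.6

Goods: -1169.4 - 1694.2 + 1082.0 + 1175.2 = -606.4
Services: 233.7 + 482.8 + 565.6 + 366.3 - 160.1 - 407.2 = 1081.1
Primary income: -313.4 + 172.9 = -140.5
Secondary income: -129.7 + 155.1 = 25.4
Current account = (-606.4) + 1081.1 + (-140.5) + 25.4 = 359.6
(Excluded from the current account — capital account: acquisition of foreign patents and trademarks (non-produced assets) 81.2; financial account: inward foreign direct investment in the manufacturing sector 896.6, domestic pension funds' purchases of foreign equities 718.6.)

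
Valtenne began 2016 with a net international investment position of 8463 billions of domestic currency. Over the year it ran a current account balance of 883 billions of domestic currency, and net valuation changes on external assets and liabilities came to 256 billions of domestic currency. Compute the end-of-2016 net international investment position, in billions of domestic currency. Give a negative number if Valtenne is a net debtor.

Change in NIIP = current account + net valuation change = 883 + 256 = 1139
End-of-year NIIP = 8463 + 1139 = 9602

9602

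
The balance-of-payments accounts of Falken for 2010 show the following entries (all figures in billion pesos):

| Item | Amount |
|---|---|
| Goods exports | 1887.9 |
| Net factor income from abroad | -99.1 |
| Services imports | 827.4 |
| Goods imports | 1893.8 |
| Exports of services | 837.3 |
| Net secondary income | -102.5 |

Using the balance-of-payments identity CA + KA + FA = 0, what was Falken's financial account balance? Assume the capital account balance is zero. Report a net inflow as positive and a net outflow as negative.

197.6

Goods balance = 1887.9 - 1893.8 = -5.9
Services balance = 837.3 - 827.4 = 9.9
Trade balance (goods + services) = -5.9 + 9.9 = 4.0
Net primary income = -99.1
Net secondary income = -102.5
Current account = 4.0 + (-99.1) + (-102.5) = -197.6
Financial account = -(-197.6) = 197.6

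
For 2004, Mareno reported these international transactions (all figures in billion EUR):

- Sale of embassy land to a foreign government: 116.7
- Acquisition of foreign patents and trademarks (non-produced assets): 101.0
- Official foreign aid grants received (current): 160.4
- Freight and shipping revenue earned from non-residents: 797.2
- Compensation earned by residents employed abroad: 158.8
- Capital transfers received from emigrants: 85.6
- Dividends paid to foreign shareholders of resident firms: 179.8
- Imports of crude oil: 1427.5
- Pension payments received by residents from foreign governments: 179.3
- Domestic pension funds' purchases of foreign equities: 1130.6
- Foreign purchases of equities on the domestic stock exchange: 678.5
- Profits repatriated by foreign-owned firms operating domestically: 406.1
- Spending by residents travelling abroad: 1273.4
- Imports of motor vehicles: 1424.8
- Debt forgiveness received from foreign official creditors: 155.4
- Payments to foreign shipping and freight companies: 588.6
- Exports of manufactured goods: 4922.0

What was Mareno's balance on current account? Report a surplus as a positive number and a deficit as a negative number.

Goods: -1424.8 - 1427.5 + 4922.0 = 2069.7
Services: -1273.4 - 588.6 + 797.2 = -1064.8
Primary income: -179.8 + 158.8 - 406.1 = -427.1
Secondary income: 160.4 + 179.3 = 339.7
Current account = 2069.7 + (-1064.8) + (-427.1) + 339.7 = 917.5
(Excluded from the current account — capital account: sale of embassy land to a foreign government 116.7, acquisition of foreign patents and trademarks (non-produced assets) 101.0, capital transfers received from emigrants 85.6, debt forgiveness received from foreign official creditors 155.4; financial account: domestic pension funds' purchases of foreign equities 1130.6, foreign purchases of equities on the domestic stock exchange 678.5.)

917.5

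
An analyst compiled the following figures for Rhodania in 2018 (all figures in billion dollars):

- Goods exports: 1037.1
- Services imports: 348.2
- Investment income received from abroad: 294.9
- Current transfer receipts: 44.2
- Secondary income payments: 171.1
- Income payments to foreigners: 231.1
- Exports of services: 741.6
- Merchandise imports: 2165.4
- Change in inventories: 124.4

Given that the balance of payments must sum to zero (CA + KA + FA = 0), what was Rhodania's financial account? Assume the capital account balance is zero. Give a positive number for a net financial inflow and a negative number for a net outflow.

Goods balance = 1037.1 - 2165.4 = -1128.3
Services balance = 741.6 - 348.2 = 393.4
Trade balance (goods + services) = -1128.3 + 393.4 = -734.9
Net primary income = 294.9 - 231.1 = 63.8
Net secondary income = 44.2 - 171.1 = -126.9
Current account = -734.9 + 63.8 + (-126.9) = -798.0
Financial account = -(-798.0) = 798.0

798.0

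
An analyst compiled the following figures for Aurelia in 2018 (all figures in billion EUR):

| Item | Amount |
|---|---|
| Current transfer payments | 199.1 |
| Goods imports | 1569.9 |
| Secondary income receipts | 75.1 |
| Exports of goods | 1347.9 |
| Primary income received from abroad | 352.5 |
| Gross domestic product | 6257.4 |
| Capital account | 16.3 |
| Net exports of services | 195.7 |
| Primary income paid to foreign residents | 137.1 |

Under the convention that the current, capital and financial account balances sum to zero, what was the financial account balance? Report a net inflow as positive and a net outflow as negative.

Goods balance = 1347.9 - 1569.9 = -222.0
Services balance = 195.7
Trade balance (goods + services) = -222.0 + 195.7 = -26.3
Net primary income = 352.5 - 137.1 = 215.4
Net secondary income = 75.1 - 199.1 = -124.0
Current account = -26.3 + 215.4 + (-124.0) = 65.1
Financial account = -(65.1 + 16.3) = -81.4

-81.4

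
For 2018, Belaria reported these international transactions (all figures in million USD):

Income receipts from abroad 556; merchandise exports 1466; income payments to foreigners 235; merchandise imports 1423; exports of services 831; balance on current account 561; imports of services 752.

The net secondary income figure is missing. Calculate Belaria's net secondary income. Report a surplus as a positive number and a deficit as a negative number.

Current account = goods balance + services balance + net primary income + net secondary income
Sum of the known components = 443
Net secondary income = CA - (known components) = 561 - 443 = 118

118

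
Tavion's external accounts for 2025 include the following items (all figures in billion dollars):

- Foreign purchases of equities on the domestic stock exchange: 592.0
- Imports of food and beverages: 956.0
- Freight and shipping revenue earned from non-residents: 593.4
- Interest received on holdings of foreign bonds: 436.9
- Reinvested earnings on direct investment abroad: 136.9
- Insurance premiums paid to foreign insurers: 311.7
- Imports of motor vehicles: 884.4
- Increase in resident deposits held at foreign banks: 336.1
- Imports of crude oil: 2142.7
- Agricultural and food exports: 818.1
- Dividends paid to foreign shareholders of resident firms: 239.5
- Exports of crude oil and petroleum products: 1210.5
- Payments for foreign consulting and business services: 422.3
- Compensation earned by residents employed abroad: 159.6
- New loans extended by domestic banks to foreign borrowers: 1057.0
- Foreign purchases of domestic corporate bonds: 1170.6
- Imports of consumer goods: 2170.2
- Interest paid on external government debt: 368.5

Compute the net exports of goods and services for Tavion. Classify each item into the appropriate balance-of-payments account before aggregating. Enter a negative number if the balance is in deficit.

Goods: -884.4 - 2170.2 + 1210.5 - 2142.7 - 956.0 + 818.1 = -4124.7
Services: 593.4 - 422.3 - 311.7 = -140.6
Trade balance = -4124.7 + (-140.6) = -4265.3
(Excluded from the trade balance — financial account: foreign purchases of equities on the domestic stock exchange 592.0, increase in resident deposits held at foreign banks 336.1, new loans extended by domestic banks to foreign borrowers 1057.0, foreign purchases of domestic corporate bonds 1170.6; primary income: interest received on holdings of foreign bonds 436.9, reinvested earnings on direct investment abroad 136.9, dividends paid to foreign shareholders of resident firms 239.5, compensation earned by residents employed abroad 159.6, interest paid on external government debt 368.5.)

-4265.3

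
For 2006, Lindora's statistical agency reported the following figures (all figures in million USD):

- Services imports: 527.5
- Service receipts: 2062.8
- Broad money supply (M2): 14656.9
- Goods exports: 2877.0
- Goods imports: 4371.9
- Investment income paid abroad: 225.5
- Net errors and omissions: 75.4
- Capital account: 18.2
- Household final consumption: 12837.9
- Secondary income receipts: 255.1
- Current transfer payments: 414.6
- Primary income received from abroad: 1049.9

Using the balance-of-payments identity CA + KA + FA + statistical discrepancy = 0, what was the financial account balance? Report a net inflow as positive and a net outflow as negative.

Goods balance = 2877.0 - 4371.9 = -1494.9
Services balance = 2062.8 - 527.5 = 1535.3
Trade balance (goods + services) = -1494.9 + 1535.3 = 40.4
Net primary income = 1049.9 - 225.5 = 824.4
Net secondary income = 255.1 - 414.6 = -159.5
Current account = 40.4 + 824.4 + (-159.5) = 705.3
Financial account = -(705.3 + 18.2 + 75.4) = -798.9

-798.9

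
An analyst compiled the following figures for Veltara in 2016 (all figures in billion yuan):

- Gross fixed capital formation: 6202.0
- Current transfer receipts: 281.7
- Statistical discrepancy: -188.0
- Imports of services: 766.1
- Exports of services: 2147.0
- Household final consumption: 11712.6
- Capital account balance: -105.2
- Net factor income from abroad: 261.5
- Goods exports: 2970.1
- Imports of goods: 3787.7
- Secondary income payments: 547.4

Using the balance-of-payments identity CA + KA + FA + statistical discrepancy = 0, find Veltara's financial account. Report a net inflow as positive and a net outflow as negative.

Goods balance = 2970.1 - 3787.7 = -817.6
Services balance = 2147.0 - 766.1 = 1380.9
Trade balance (goods + services) = -817.6 + 1380.9 = 563.3
Net primary income = 261.5
Net secondary income = 281.7 - 547.4 = -265.7
Current account = 563.3 + 261.5 + (-265.7) = 559.1
Financial account = -(559.1 + (-105.2) + (-188.0)) = -265.9

-265.9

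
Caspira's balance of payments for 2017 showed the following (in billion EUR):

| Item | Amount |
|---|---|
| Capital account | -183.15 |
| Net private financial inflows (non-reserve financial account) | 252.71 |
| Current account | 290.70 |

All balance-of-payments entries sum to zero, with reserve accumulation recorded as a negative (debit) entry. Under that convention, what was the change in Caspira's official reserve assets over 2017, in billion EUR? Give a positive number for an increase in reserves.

360.26

Official reserve transactions balance = -(290.70 + (-183.15) + 252.71) = -360.26
An accumulation of reserves is recorded as a debit (negative entry), so the change in the stock of reserves is the negative of that balance.
Change in official reserves = -(-360.26) = 360.26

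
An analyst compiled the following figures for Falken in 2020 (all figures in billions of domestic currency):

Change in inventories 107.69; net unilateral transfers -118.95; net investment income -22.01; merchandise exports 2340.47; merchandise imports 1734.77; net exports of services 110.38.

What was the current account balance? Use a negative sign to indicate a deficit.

575.12

Goods balance = 2340.47 - 1734.77 = 605.70
Services balance = 110.38
Trade balance (goods + services) = 605.70 + 110.38 = 716.08
Net primary income = -22.01
Net secondary income = -118.95
Current account = 716.08 + (-22.01) + (-118.95) = 575.12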